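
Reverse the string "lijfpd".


Input: lijfpd
Reading characters right to left:
  Position 5: 'd'
  Position 4: 'p'
  Position 3: 'f'
  Position 2: 'j'
  Position 1: 'i'
  Position 0: 'l'
Reversed: dpfjil

dpfjil


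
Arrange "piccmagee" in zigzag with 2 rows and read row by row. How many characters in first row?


Zigzag "piccmagee" into 2 rows:
Placing characters:
  'p' => row 0
  'i' => row 1
  'c' => row 0
  'c' => row 1
  'm' => row 0
  'a' => row 1
  'g' => row 0
  'e' => row 1
  'e' => row 0
Rows:
  Row 0: "pcmge"
  Row 1: "icae"
First row length: 5

5


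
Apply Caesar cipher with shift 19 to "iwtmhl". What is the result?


Caesar cipher: shift "iwtmhl" by 19
  'i' (pos 8) + 19 = pos 1 = 'b'
  'w' (pos 22) + 19 = pos 15 = 'p'
  't' (pos 19) + 19 = pos 12 = 'm'
  'm' (pos 12) + 19 = pos 5 = 'f'
  'h' (pos 7) + 19 = pos 0 = 'a'
  'l' (pos 11) + 19 = pos 4 = 'e'
Result: bpmfae

bpmfae


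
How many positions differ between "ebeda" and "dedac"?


Comparing "ebeda" and "dedac" position by position:
  Position 0: 'e' vs 'd' => DIFFER
  Position 1: 'b' vs 'e' => DIFFER
  Position 2: 'e' vs 'd' => DIFFER
  Position 3: 'd' vs 'a' => DIFFER
  Position 4: 'a' vs 'c' => DIFFER
Positions that differ: 5

5


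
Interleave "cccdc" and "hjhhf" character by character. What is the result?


Interleaving "cccdc" and "hjhhf":
  Position 0: 'c' from first, 'h' from second => "ch"
  Position 1: 'c' from first, 'j' from second => "cj"
  Position 2: 'c' from first, 'h' from second => "ch"
  Position 3: 'd' from first, 'h' from second => "dh"
  Position 4: 'c' from first, 'f' from second => "cf"
Result: chcjchdhcf

chcjchdhcf


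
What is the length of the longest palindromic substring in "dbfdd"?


Input: "dbfdd"
Checking substrings for palindromes:
  [3:5] "dd" (len 2) => palindrome
Longest palindromic substring: "dd" with length 2

2


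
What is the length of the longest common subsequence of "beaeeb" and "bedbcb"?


LCS of "beaeeb" and "bedbcb"
DP table:
           b    e    d    b    c    b
      0    0    0    0    0    0    0
  b   0    1    1    1    1    1    1
  e   0    1    2    2    2    2    2
  a   0    1    2    2    2    2    2
  e   0    1    2    2    2    2    2
  e   0    1    2    2    2    2    2
  b   0    1    2    2    3    3    3
LCS length = dp[6][6] = 3

3


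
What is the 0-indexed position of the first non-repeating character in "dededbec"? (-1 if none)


Input: dededbec
Character frequencies:
  'b': 1
  'c': 1
  'd': 3
  'e': 3
Scanning left to right for freq == 1:
  Position 0 ('d'): freq=3, skip
  Position 1 ('e'): freq=3, skip
  Position 2 ('d'): freq=3, skip
  Position 3 ('e'): freq=3, skip
  Position 4 ('d'): freq=3, skip
  Position 5 ('b'): unique! => answer = 5

5


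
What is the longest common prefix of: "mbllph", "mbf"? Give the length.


Words: mbllph, mbf
  Position 0: all 'm' => match
  Position 1: all 'b' => match
  Position 2: ('l', 'f') => mismatch, stop
LCP = "mb" (length 2)

2


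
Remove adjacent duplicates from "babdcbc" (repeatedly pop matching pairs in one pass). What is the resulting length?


Input: babdcbc
Stack-based adjacent duplicate removal:
  Read 'b': push. Stack: b
  Read 'a': push. Stack: ba
  Read 'b': push. Stack: bab
  Read 'd': push. Stack: babd
  Read 'c': push. Stack: babdc
  Read 'b': push. Stack: babdcb
  Read 'c': push. Stack: babdcbc
Final stack: "babdcbc" (length 7)

7


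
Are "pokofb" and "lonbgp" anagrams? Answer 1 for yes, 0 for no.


Strings: "pokofb", "lonbgp"
Sorted first:  bfkoop
Sorted second: bglnop
Differ at position 1: 'f' vs 'g' => not anagrams

0


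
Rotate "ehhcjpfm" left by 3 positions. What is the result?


Input: "ehhcjpfm", rotate left by 3
First 3 characters: "ehh"
Remaining characters: "cjpfm"
Concatenate remaining + first: "cjpfm" + "ehh" = "cjpfmehh"

cjpfmehh


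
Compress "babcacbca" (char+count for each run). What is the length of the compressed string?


Input: babcacbca
Runs:
  'b' x 1 => "b1"
  'a' x 1 => "a1"
  'b' x 1 => "b1"
  'c' x 1 => "c1"
  'a' x 1 => "a1"
  'c' x 1 => "c1"
  'b' x 1 => "b1"
  'c' x 1 => "c1"
  'a' x 1 => "a1"
Compressed: "b1a1b1c1a1c1b1c1a1"
Compressed length: 18

18


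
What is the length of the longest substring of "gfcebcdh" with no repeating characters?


Input: "gfcebcdh"
Sliding window (track last position of each char):
  Position 0 ('g'): window [0,0] length 1 -- new best
  Position 1 ('f'): window [0,1] length 2 -- new best
  Position 2 ('c'): window [0,2] length 3 -- new best
  Position 3 ('e'): window [0,3] length 4 -- new best
  Position 4 ('b'): window [0,4] length 5 -- new best
  Position 5 ('c'): repeat (last at 2), move window start to 3
  Position 5 ('c'): window [3,5] length 3
  Position 6 ('d'): window [3,6] length 4
  Position 7 ('h'): window [3,7] length 5
Longest substring with no repeats: "gfceb" with length 5

5


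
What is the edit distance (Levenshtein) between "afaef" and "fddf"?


Computing edit distance: "afaef" -> "fddf"
DP table:
           f    d    d    f
      0    1    2    3    4
  a   1    1    2    3    4
  f   2    1    2    3    3
  a   3    2    2    3    4
  e   4    3    3    3    4
  f   5    4    4    4    3
Edit distance = dp[5][4] = 3

3


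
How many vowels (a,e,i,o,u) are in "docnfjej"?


Input: docnfjej
Checking each character:
  'd' at position 0: consonant
  'o' at position 1: vowel (running total: 1)
  'c' at position 2: consonant
  'n' at position 3: consonant
  'f' at position 4: consonant
  'j' at position 5: consonant
  'e' at position 6: vowel (running total: 2)
  'j' at position 7: consonant
Total vowels: 2

2


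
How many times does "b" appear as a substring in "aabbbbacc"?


Searching for "b" in "aabbbbacc"
Scanning each position:
  Position 0: "a" => no
  Position 1: "a" => no
  Position 2: "b" => MATCH
  Position 3: "b" => MATCH
  Position 4: "b" => MATCH
  Position 5: "b" => MATCH
  Position 6: "a" => no
  Position 7: "c" => no
  Position 8: "c" => no
Total occurrences: 4

4


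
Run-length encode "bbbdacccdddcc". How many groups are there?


Input: bbbdacccdddcc
Scanning for consecutive runs:
  Group 1: 'b' x 3 (positions 0-2)
  Group 2: 'd' x 1 (positions 3-3)
  Group 3: 'a' x 1 (positions 4-4)
  Group 4: 'c' x 3 (positions 5-7)
  Group 5: 'd' x 3 (positions 8-10)
  Group 6: 'c' x 2 (positions 11-12)
Total groups: 6

6


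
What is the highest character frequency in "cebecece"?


Input: cebecece
Character counts:
  'b': 1
  'c': 3
  'e': 4
Maximum frequency: 4

4


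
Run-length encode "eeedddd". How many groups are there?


Input: eeedddd
Scanning for consecutive runs:
  Group 1: 'e' x 3 (positions 0-2)
  Group 2: 'd' x 4 (positions 3-6)
Total groups: 2

2


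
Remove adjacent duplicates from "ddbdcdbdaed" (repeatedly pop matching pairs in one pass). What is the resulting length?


Input: ddbdcdbdaed
Stack-based adjacent duplicate removal:
  Read 'd': push. Stack: d
  Read 'd': matches stack top 'd' => pop. Stack: (empty)
  Read 'b': push. Stack: b
  Read 'd': push. Stack: bd
  Read 'c': push. Stack: bdc
  Read 'd': push. Stack: bdcd
  Read 'b': push. Stack: bdcdb
  Read 'd': push. Stack: bdcdbd
  Read 'a': push. Stack: bdcdbda
  Read 'e': push. Stack: bdcdbdae
  Read 'd': push. Stack: bdcdbdaed
Final stack: "bdcdbdaed" (length 9)

9


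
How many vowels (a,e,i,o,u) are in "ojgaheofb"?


Input: ojgaheofb
Checking each character:
  'o' at position 0: vowel (running total: 1)
  'j' at position 1: consonant
  'g' at position 2: consonant
  'a' at position 3: vowel (running total: 2)
  'h' at position 4: consonant
  'e' at position 5: vowel (running total: 3)
  'o' at position 6: vowel (running total: 4)
  'f' at position 7: consonant
  'b' at position 8: consonant
Total vowels: 4

4


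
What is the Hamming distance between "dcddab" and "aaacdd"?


Comparing "dcddab" and "aaacdd" position by position:
  Position 0: 'd' vs 'a' => differ
  Position 1: 'c' vs 'a' => differ
  Position 2: 'd' vs 'a' => differ
  Position 3: 'd' vs 'c' => differ
  Position 4: 'a' vs 'd' => differ
  Position 5: 'b' vs 'd' => differ
Total differences (Hamming distance): 6

6


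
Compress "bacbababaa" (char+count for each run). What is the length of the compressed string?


Input: bacbababaa
Runs:
  'b' x 1 => "b1"
  'a' x 1 => "a1"
  'c' x 1 => "c1"
  'b' x 1 => "b1"
  'a' x 1 => "a1"
  'b' x 1 => "b1"
  'a' x 1 => "a1"
  'b' x 1 => "b1"
  'a' x 2 => "a2"
Compressed: "b1a1c1b1a1b1a1b1a2"
Compressed length: 18

18


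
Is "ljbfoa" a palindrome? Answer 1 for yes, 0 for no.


Input: ljbfoa
Reversed: aofbjl
  Compare pos 0 ('l') with pos 5 ('a'): MISMATCH
  Compare pos 1 ('j') with pos 4 ('o'): MISMATCH
  Compare pos 2 ('b') with pos 3 ('f'): MISMATCH
Result: not a palindrome

0


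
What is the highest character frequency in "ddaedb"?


Input: ddaedb
Character counts:
  'a': 1
  'b': 1
  'd': 3
  'e': 1
Maximum frequency: 3

3


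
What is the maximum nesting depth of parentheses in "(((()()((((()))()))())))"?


Input: "(((()()((((()))()))())))"
Tracking depth:
  Position 0 '(': depth becomes 1
  Position 1 '(': depth becomes 2
  Position 2 '(': depth becomes 3
  Position 3 '(': depth becomes 4
  Position 4 ')': depth becomes 3
  Position 5 '(': depth becomes 4
  Position 6 ')': depth becomes 3
  Position 7 '(': depth becomes 4
  Position 8 '(': depth becomes 5
  Position 9 '(': depth becomes 6
  Position 10 '(': depth becomes 7
  Position 11 '(': depth becomes 8
  Position 12 ')': depth becomes 7
  Position 13 ')': depth becomes 6
  Position 14 ')': depth becomes 5
  Position 15 '(': depth becomes 6
  Position 16 ')': depth becomes 5
  Position 17 ')': depth becomes 4
  Position 18 ')': depth becomes 3
  Position 19 '(': depth becomes 4
  Position 20 ')': depth becomes 3
  Position 21 ')': depth becomes 2
  Position 22 ')': depth becomes 1
  Position 23 ')': depth becomes 0
Maximum depth reached: 8

8


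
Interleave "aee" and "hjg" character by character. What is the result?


Interleaving "aee" and "hjg":
  Position 0: 'a' from first, 'h' from second => "ah"
  Position 1: 'e' from first, 'j' from second => "ej"
  Position 2: 'e' from first, 'g' from second => "eg"
Result: ahejeg

ahejeg


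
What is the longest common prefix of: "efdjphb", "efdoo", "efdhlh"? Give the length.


Words: efdjphb, efdoo, efdhlh
  Position 0: all 'e' => match
  Position 1: all 'f' => match
  Position 2: all 'd' => match
  Position 3: ('j', 'o', 'h') => mismatch, stop
LCP = "efd" (length 3)

3


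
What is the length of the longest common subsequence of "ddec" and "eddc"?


LCS of "ddec" and "eddc"
DP table:
           e    d    d    c
      0    0    0    0    0
  d   0    0    1    1    1
  d   0    0    1    2    2
  e   0    1    1    2    2
  c   0    1    1    2    3
LCS length = dp[4][4] = 3

3


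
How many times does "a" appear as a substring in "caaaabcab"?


Searching for "a" in "caaaabcab"
Scanning each position:
  Position 0: "c" => no
  Position 1: "a" => MATCH
  Position 2: "a" => MATCH
  Position 3: "a" => MATCH
  Position 4: "a" => MATCH
  Position 5: "b" => no
  Position 6: "c" => no
  Position 7: "a" => MATCH
  Position 8: "b" => no
Total occurrences: 5

5


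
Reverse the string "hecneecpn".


Input: hecneecpn
Reading characters right to left:
  Position 8: 'n'
  Position 7: 'p'
  Position 6: 'c'
  Position 5: 'e'
  Position 4: 'e'
  Position 3: 'n'
  Position 2: 'c'
  Position 1: 'e'
  Position 0: 'h'
Reversed: npceenceh

npceenceh


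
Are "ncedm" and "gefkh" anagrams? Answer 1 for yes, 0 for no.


Strings: "ncedm", "gefkh"
Sorted first:  cdemn
Sorted second: efghk
Differ at position 0: 'c' vs 'e' => not anagrams

0


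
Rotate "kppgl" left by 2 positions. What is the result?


Input: "kppgl", rotate left by 2
First 2 characters: "kp"
Remaining characters: "pgl"
Concatenate remaining + first: "pgl" + "kp" = "pglkp"

pglkp


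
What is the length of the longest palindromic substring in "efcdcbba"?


Input: "efcdcbba"
Checking substrings for palindromes:
  [2:5] "cdc" (len 3) => palindrome
  [5:7] "bb" (len 2) => palindrome
Longest palindromic substring: "cdc" with length 3

3


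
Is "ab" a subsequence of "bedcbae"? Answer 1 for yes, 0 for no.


Check if "ab" is a subsequence of "bedcbae"
Greedy scan:
  Position 0 ('b'): no match needed
  Position 1 ('e'): no match needed
  Position 2 ('d'): no match needed
  Position 3 ('c'): no match needed
  Position 4 ('b'): no match needed
  Position 5 ('a'): matches sub[0] = 'a'
  Position 6 ('e'): no match needed
Only matched 1/2 characters => not a subsequence

0


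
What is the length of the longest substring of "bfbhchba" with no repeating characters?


Input: "bfbhchba"
Sliding window (track last position of each char):
  Position 0 ('b'): window [0,0] length 1 -- new best
  Position 1 ('f'): window [0,1] length 2 -- new best
  Position 2 ('b'): repeat (last at 0), move window start to 1
  Position 2 ('b'): window [1,2] length 2
  Position 3 ('h'): window [1,3] length 3 -- new best
  Position 4 ('c'): window [1,4] length 4 -- new best
  Position 5 ('h'): repeat (last at 3), move window start to 4
  Position 5 ('h'): window [4,5] length 2
  Position 6 ('b'): window [4,6] length 3
  Position 7 ('a'): window [4,7] length 4
Longest substring with no repeats: "fbhc" with length 4

4


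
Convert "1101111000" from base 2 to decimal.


Input: "1101111000" in base 2
Positional expansion:
  Digit '1' (value 1) x 2^9 = 512
  Digit '1' (value 1) x 2^8 = 256
  Digit '0' (value 0) x 2^7 = 0
  Digit '1' (value 1) x 2^6 = 64
  Digit '1' (value 1) x 2^5 = 32
  Digit '1' (value 1) x 2^4 = 16
  Digit '1' (value 1) x 2^3 = 8
  Digit '0' (value 0) x 2^2 = 0
  Digit '0' (value 0) x 2^1 = 0
  Digit '0' (value 0) x 2^0 = 0
Sum = 888

888


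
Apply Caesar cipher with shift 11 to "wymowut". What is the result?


Caesar cipher: shift "wymowut" by 11
  'w' (pos 22) + 11 = pos 7 = 'h'
  'y' (pos 24) + 11 = pos 9 = 'j'
  'm' (pos 12) + 11 = pos 23 = 'x'
  'o' (pos 14) + 11 = pos 25 = 'z'
  'w' (pos 22) + 11 = pos 7 = 'h'
  'u' (pos 20) + 11 = pos 5 = 'f'
  't' (pos 19) + 11 = pos 4 = 'e'
Result: hjxzhfe

hjxzhfe


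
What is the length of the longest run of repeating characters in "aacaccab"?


Input: "aacaccab"
Scanning for longest run:
  Position 1 ('a'): continues run of 'a', length=2
  Position 2 ('c'): new char, reset run to 1
  Position 3 ('a'): new char, reset run to 1
  Position 4 ('c'): new char, reset run to 1
  Position 5 ('c'): continues run of 'c', length=2
  Position 6 ('a'): new char, reset run to 1
  Position 7 ('b'): new char, reset run to 1
Longest run: 'a' with length 2

2


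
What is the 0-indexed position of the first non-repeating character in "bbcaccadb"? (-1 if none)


Input: bbcaccadb
Character frequencies:
  'a': 2
  'b': 3
  'c': 3
  'd': 1
Scanning left to right for freq == 1:
  Position 0 ('b'): freq=3, skip
  Position 1 ('b'): freq=3, skip
  Position 2 ('c'): freq=3, skip
  Position 3 ('a'): freq=2, skip
  Position 4 ('c'): freq=3, skip
  Position 5 ('c'): freq=3, skip
  Position 6 ('a'): freq=2, skip
  Position 7 ('d'): unique! => answer = 7

7


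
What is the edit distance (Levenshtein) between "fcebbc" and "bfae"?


Computing edit distance: "fcebbc" -> "bfae"
DP table:
           b    f    a    e
      0    1    2    3    4
  f   1    1    1    2    3
  c   2    2    2    2    3
  e   3    3    3    3    2
  b   4    3    4    4    3
  b   5    4    4    5    4
  c   6    5    5    5    5
Edit distance = dp[6][4] = 5

5


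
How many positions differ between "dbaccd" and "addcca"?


Comparing "dbaccd" and "addcca" position by position:
  Position 0: 'd' vs 'a' => DIFFER
  Position 1: 'b' vs 'd' => DIFFER
  Position 2: 'a' vs 'd' => DIFFER
  Position 3: 'c' vs 'c' => same
  Position 4: 'c' vs 'c' => same
  Position 5: 'd' vs 'a' => DIFFER
Positions that differ: 4

4


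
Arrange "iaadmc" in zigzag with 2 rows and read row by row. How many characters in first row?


Zigzag "iaadmc" into 2 rows:
Placing characters:
  'i' => row 0
  'a' => row 1
  'a' => row 0
  'd' => row 1
  'm' => row 0
  'c' => row 1
Rows:
  Row 0: "iam"
  Row 1: "adc"
First row length: 3

3


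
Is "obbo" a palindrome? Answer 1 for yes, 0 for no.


Input: obbo
Reversed: obbo
  Compare pos 0 ('o') with pos 3 ('o'): match
  Compare pos 1 ('b') with pos 2 ('b'): match
Result: palindrome

1


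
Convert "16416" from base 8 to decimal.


Input: "16416" in base 8
Positional expansion:
  Digit '1' (value 1) x 8^4 = 4096
  Digit '6' (value 6) x 8^3 = 3072
  Digit '4' (value 4) x 8^2 = 256
  Digit '1' (value 1) x 8^1 = 8
  Digit '6' (value 6) x 8^0 = 6
Sum = 7438

7438


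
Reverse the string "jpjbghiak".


Input: jpjbghiak
Reading characters right to left:
  Position 8: 'k'
  Position 7: 'a'
  Position 6: 'i'
  Position 5: 'h'
  Position 4: 'g'
  Position 3: 'b'
  Position 2: 'j'
  Position 1: 'p'
  Position 0: 'j'
Reversed: kaihgbjpj

kaihgbjpj


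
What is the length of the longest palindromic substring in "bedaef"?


Input: "bedaef"
Checking substrings for palindromes:
  No multi-char palindromic substrings found
Longest palindromic substring: "b" with length 1

1


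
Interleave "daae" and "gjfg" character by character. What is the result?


Interleaving "daae" and "gjfg":
  Position 0: 'd' from first, 'g' from second => "dg"
  Position 1: 'a' from first, 'j' from second => "aj"
  Position 2: 'a' from first, 'f' from second => "af"
  Position 3: 'e' from first, 'g' from second => "eg"
Result: dgajafeg

dgajafeg


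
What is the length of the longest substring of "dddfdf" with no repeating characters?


Input: "dddfdf"
Sliding window (track last position of each char):
  Position 0 ('d'): window [0,0] length 1 -- new best
  Position 1 ('d'): repeat (last at 0), move window start to 1
  Position 1 ('d'): window [1,1] length 1
  Position 2 ('d'): repeat (last at 1), move window start to 2
  Position 2 ('d'): window [2,2] length 1
  Position 3 ('f'): window [2,3] length 2 -- new best
  Position 4 ('d'): repeat (last at 2), move window start to 3
  Position 4 ('d'): window [3,4] length 2
  Position 5 ('f'): repeat (last at 3), move window start to 4
  Position 5 ('f'): window [4,5] length 2
Longest substring with no repeats: "df" with length 2

2


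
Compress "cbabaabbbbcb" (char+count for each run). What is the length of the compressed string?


Input: cbabaabbbbcb
Runs:
  'c' x 1 => "c1"
  'b' x 1 => "b1"
  'a' x 1 => "a1"
  'b' x 1 => "b1"
  'a' x 2 => "a2"
  'b' x 4 => "b4"
  'c' x 1 => "c1"
  'b' x 1 => "b1"
Compressed: "c1b1a1b1a2b4c1b1"
Compressed length: 16

16


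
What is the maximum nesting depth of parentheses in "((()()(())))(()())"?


Input: "((()()(())))(()())"
Tracking depth:
  Position 0 '(': depth becomes 1
  Position 1 '(': depth becomes 2
  Position 2 '(': depth becomes 3
  Position 3 ')': depth becomes 2
  Position 4 '(': depth becomes 3
  Position 5 ')': depth becomes 2
  Position 6 '(': depth becomes 3
  Position 7 '(': depth becomes 4
  Position 8 ')': depth becomes 3
  Position 9 ')': depth becomes 2
  Position 10 ')': depth becomes 1
  Position 11 ')': depth becomes 0
  Position 12 '(': depth becomes 1
  Position 13 '(': depth becomes 2
  Position 14 ')': depth becomes 1
  Position 15 '(': depth becomes 2
  Position 16 ')': depth becomes 1
  Position 17 ')': depth becomes 0
Maximum depth reached: 4

4


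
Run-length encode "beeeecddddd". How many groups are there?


Input: beeeecddddd
Scanning for consecutive runs:
  Group 1: 'b' x 1 (positions 0-0)
  Group 2: 'e' x 4 (positions 1-4)
  Group 3: 'c' x 1 (positions 5-5)
  Group 4: 'd' x 5 (positions 6-10)
Total groups: 4

4


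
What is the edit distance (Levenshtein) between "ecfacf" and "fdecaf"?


Computing edit distance: "ecfacf" -> "fdecaf"
DP table:
           f    d    e    c    a    f
      0    1    2    3    4    5    6
  e   1    1    2    2    3    4    5
  c   2    2    2    3    2    3    4
  f   3    2    3    3    3    3    3
  a   4    3    3    4    4    3    4
  c   5    4    4    4    4    4    4
  f   6    5    5    5    5    5    4
Edit distance = dp[6][6] = 4

4


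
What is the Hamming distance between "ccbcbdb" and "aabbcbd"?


Comparing "ccbcbdb" and "aabbcbd" position by position:
  Position 0: 'c' vs 'a' => differ
  Position 1: 'c' vs 'a' => differ
  Position 2: 'b' vs 'b' => same
  Position 3: 'c' vs 'b' => differ
  Position 4: 'b' vs 'c' => differ
  Position 5: 'd' vs 'b' => differ
  Position 6: 'b' vs 'd' => differ
Total differences (Hamming distance): 6

6


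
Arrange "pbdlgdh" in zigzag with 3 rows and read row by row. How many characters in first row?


Zigzag "pbdlgdh" into 3 rows:
Placing characters:
  'p' => row 0
  'b' => row 1
  'd' => row 2
  'l' => row 1
  'g' => row 0
  'd' => row 1
  'h' => row 2
Rows:
  Row 0: "pg"
  Row 1: "bld"
  Row 2: "dh"
First row length: 2

2


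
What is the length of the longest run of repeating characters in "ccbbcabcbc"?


Input: "ccbbcabcbc"
Scanning for longest run:
  Position 1 ('c'): continues run of 'c', length=2
  Position 2 ('b'): new char, reset run to 1
  Position 3 ('b'): continues run of 'b', length=2
  Position 4 ('c'): new char, reset run to 1
  Position 5 ('a'): new char, reset run to 1
  Position 6 ('b'): new char, reset run to 1
  Position 7 ('c'): new char, reset run to 1
  Position 8 ('b'): new char, reset run to 1
  Position 9 ('c'): new char, reset run to 1
Longest run: 'c' with length 2

2


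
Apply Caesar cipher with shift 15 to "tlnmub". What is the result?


Caesar cipher: shift "tlnmub" by 15
  't' (pos 19) + 15 = pos 8 = 'i'
  'l' (pos 11) + 15 = pos 0 = 'a'
  'n' (pos 13) + 15 = pos 2 = 'c'
  'm' (pos 12) + 15 = pos 1 = 'b'
  'u' (pos 20) + 15 = pos 9 = 'j'
  'b' (pos 1) + 15 = pos 16 = 'q'
Result: iacbjq

iacbjq


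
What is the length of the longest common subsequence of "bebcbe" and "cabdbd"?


LCS of "bebcbe" and "cabdbd"
DP table:
           c    a    b    d    b    d
      0    0    0    0    0    0    0
  b   0    0    0    1    1    1    1
  e   0    0    0    1    1    1    1
  b   0    0    0    1    1    2    2
  c   0    1    1    1    1    2    2
  b   0    1    1    2    2    2    2
  e   0    1    1    2    2    2    2
LCS length = dp[6][6] = 2

2


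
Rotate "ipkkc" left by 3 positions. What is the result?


Input: "ipkkc", rotate left by 3
First 3 characters: "ipk"
Remaining characters: "kc"
Concatenate remaining + first: "kc" + "ipk" = "kcipk"

kcipk


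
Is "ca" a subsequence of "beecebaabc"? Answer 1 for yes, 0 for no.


Check if "ca" is a subsequence of "beecebaabc"
Greedy scan:
  Position 0 ('b'): no match needed
  Position 1 ('e'): no match needed
  Position 2 ('e'): no match needed
  Position 3 ('c'): matches sub[0] = 'c'
  Position 4 ('e'): no match needed
  Position 5 ('b'): no match needed
  Position 6 ('a'): matches sub[1] = 'a'
  Position 7 ('a'): no match needed
  Position 8 ('b'): no match needed
  Position 9 ('c'): no match needed
All 2 characters matched => is a subsequence

1


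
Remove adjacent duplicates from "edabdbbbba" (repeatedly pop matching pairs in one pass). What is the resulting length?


Input: edabdbbbba
Stack-based adjacent duplicate removal:
  Read 'e': push. Stack: e
  Read 'd': push. Stack: ed
  Read 'a': push. Stack: eda
  Read 'b': push. Stack: edab
  Read 'd': push. Stack: edabd
  Read 'b': push. Stack: edabdb
  Read 'b': matches stack top 'b' => pop. Stack: edabd
  Read 'b': push. Stack: edabdb
  Read 'b': matches stack top 'b' => pop. Stack: edabd
  Read 'a': push. Stack: edabda
Final stack: "edabda" (length 6)

6


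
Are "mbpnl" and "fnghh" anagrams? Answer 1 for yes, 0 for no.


Strings: "mbpnl", "fnghh"
Sorted first:  blmnp
Sorted second: fghhn
Differ at position 0: 'b' vs 'f' => not anagrams

0


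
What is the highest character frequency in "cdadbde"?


Input: cdadbde
Character counts:
  'a': 1
  'b': 1
  'c': 1
  'd': 3
  'e': 1
Maximum frequency: 3

3


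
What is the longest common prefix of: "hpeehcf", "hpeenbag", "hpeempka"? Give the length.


Words: hpeehcf, hpeenbag, hpeempka
  Position 0: all 'h' => match
  Position 1: all 'p' => match
  Position 2: all 'e' => match
  Position 3: all 'e' => match
  Position 4: ('h', 'n', 'm') => mismatch, stop
LCP = "hpee" (length 4)

4


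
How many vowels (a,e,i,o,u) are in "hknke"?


Input: hknke
Checking each character:
  'h' at position 0: consonant
  'k' at position 1: consonant
  'n' at position 2: consonant
  'k' at position 3: consonant
  'e' at position 4: vowel (running total: 1)
Total vowels: 1

1


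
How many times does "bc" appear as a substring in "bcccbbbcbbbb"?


Searching for "bc" in "bcccbbbcbbbb"
Scanning each position:
  Position 0: "bc" => MATCH
  Position 1: "cc" => no
  Position 2: "cc" => no
  Position 3: "cb" => no
  Position 4: "bb" => no
  Position 5: "bb" => no
  Position 6: "bc" => MATCH
  Position 7: "cb" => no
  Position 8: "bb" => no
  Position 9: "bb" => no
  Position 10: "bb" => no
Total occurrences: 2

2


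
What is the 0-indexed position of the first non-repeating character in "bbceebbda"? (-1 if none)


Input: bbceebbda
Character frequencies:
  'a': 1
  'b': 4
  'c': 1
  'd': 1
  'e': 2
Scanning left to right for freq == 1:
  Position 0 ('b'): freq=4, skip
  Position 1 ('b'): freq=4, skip
  Position 2 ('c'): unique! => answer = 2

2


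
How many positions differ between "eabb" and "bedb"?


Comparing "eabb" and "bedb" position by position:
  Position 0: 'e' vs 'b' => DIFFER
  Position 1: 'a' vs 'e' => DIFFER
  Position 2: 'b' vs 'd' => DIFFER
  Position 3: 'b' vs 'b' => same
Positions that differ: 3

3


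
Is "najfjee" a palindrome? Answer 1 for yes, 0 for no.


Input: najfjee
Reversed: eejfjan
  Compare pos 0 ('n') with pos 6 ('e'): MISMATCH
  Compare pos 1 ('a') with pos 5 ('e'): MISMATCH
  Compare pos 2 ('j') with pos 4 ('j'): match
Result: not a palindrome

0


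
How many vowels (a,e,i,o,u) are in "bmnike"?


Input: bmnike
Checking each character:
  'b' at position 0: consonant
  'm' at position 1: consonant
  'n' at position 2: consonant
  'i' at position 3: vowel (running total: 1)
  'k' at position 4: consonant
  'e' at position 5: vowel (running total: 2)
Total vowels: 2

2


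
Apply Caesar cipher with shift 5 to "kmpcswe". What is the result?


Caesar cipher: shift "kmpcswe" by 5
  'k' (pos 10) + 5 = pos 15 = 'p'
  'm' (pos 12) + 5 = pos 17 = 'r'
  'p' (pos 15) + 5 = pos 20 = 'u'
  'c' (pos 2) + 5 = pos 7 = 'h'
  's' (pos 18) + 5 = pos 23 = 'x'
  'w' (pos 22) + 5 = pos 1 = 'b'
  'e' (pos 4) + 5 = pos 9 = 'j'
Result: pruhxbj

pruhxbj


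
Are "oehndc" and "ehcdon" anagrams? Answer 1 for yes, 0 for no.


Strings: "oehndc", "ehcdon"
Sorted first:  cdehno
Sorted second: cdehno
Sorted forms match => anagrams

1


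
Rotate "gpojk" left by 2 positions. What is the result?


Input: "gpojk", rotate left by 2
First 2 characters: "gp"
Remaining characters: "ojk"
Concatenate remaining + first: "ojk" + "gp" = "ojkgp"

ojkgp


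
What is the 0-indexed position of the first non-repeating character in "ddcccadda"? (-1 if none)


Input: ddcccadda
Character frequencies:
  'a': 2
  'c': 3
  'd': 4
Scanning left to right for freq == 1:
  Position 0 ('d'): freq=4, skip
  Position 1 ('d'): freq=4, skip
  Position 2 ('c'): freq=3, skip
  Position 3 ('c'): freq=3, skip
  Position 4 ('c'): freq=3, skip
  Position 5 ('a'): freq=2, skip
  Position 6 ('d'): freq=4, skip
  Position 7 ('d'): freq=4, skip
  Position 8 ('a'): freq=2, skip
  No unique character found => answer = -1

-1


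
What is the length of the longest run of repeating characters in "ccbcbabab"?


Input: "ccbcbabab"
Scanning for longest run:
  Position 1 ('c'): continues run of 'c', length=2
  Position 2 ('b'): new char, reset run to 1
  Position 3 ('c'): new char, reset run to 1
  Position 4 ('b'): new char, reset run to 1
  Position 5 ('a'): new char, reset run to 1
  Position 6 ('b'): new char, reset run to 1
  Position 7 ('a'): new char, reset run to 1
  Position 8 ('b'): new char, reset run to 1
Longest run: 'c' with length 2

2


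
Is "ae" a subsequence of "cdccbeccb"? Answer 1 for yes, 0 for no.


Check if "ae" is a subsequence of "cdccbeccb"
Greedy scan:
  Position 0 ('c'): no match needed
  Position 1 ('d'): no match needed
  Position 2 ('c'): no match needed
  Position 3 ('c'): no match needed
  Position 4 ('b'): no match needed
  Position 5 ('e'): no match needed
  Position 6 ('c'): no match needed
  Position 7 ('c'): no match needed
  Position 8 ('b'): no match needed
Only matched 0/2 characters => not a subsequence

0


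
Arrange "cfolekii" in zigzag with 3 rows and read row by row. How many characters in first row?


Zigzag "cfolekii" into 3 rows:
Placing characters:
  'c' => row 0
  'f' => row 1
  'o' => row 2
  'l' => row 1
  'e' => row 0
  'k' => row 1
  'i' => row 2
  'i' => row 1
Rows:
  Row 0: "ce"
  Row 1: "flki"
  Row 2: "oi"
First row length: 2

2


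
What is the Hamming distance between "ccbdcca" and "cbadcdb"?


Comparing "ccbdcca" and "cbadcdb" position by position:
  Position 0: 'c' vs 'c' => same
  Position 1: 'c' vs 'b' => differ
  Position 2: 'b' vs 'a' => differ
  Position 3: 'd' vs 'd' => same
  Position 4: 'c' vs 'c' => same
  Position 5: 'c' vs 'd' => differ
  Position 6: 'a' vs 'b' => differ
Total differences (Hamming distance): 4

4


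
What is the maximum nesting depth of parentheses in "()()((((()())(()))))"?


Input: "()()((((()())(()))))"
Tracking depth:
  Position 0 '(': depth becomes 1
  Position 1 ')': depth becomes 0
  Position 2 '(': depth becomes 1
  Position 3 ')': depth becomes 0
  Position 4 '(': depth becomes 1
  Position 5 '(': depth becomes 2
  Position 6 '(': depth becomes 3
  Position 7 '(': depth becomes 4
  Position 8 '(': depth becomes 5
  Position 9 ')': depth becomes 4
  Position 10 '(': depth becomes 5
  Position 11 ')': depth becomes 4
  Position 12 ')': depth becomes 3
  Position 13 '(': depth becomes 4
  Position 14 '(': depth becomes 5
  Position 15 ')': depth becomes 4
  Position 16 ')': depth becomes 3
  Position 17 ')': depth becomes 2
  Position 18 ')': depth becomes 1
  Position 19 ')': depth becomes 0
Maximum depth reached: 5

5


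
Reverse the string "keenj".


Input: keenj
Reading characters right to left:
  Position 4: 'j'
  Position 3: 'n'
  Position 2: 'e'
  Position 1: 'e'
  Position 0: 'k'
Reversed: jneek

jneek


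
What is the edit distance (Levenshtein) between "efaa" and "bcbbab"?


Computing edit distance: "efaa" -> "bcbbab"
DP table:
           b    c    b    b    a    b
      0    1    2    3    4    5    6
  e   1    1    2    3    4    5    6
  f   2    2    2    3    4    5    6
  a   3    3    3    3    4    4    5
  a   4    4    4    4    4    4    5
Edit distance = dp[4][6] = 5

5


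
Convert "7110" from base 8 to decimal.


Input: "7110" in base 8
Positional expansion:
  Digit '7' (value 7) x 8^3 = 3584
  Digit '1' (value 1) x 8^2 = 64
  Digit '1' (value 1) x 8^1 = 8
  Digit '0' (value 0) x 8^0 = 0
Sum = 3656

3656


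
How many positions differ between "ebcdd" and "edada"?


Comparing "ebcdd" and "edada" position by position:
  Position 0: 'e' vs 'e' => same
  Position 1: 'b' vs 'd' => DIFFER
  Position 2: 'c' vs 'a' => DIFFER
  Position 3: 'd' vs 'd' => same
  Position 4: 'd' vs 'a' => DIFFER
Positions that differ: 3

3


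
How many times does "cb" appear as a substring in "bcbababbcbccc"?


Searching for "cb" in "bcbababbcbccc"
Scanning each position:
  Position 0: "bc" => no
  Position 1: "cb" => MATCH
  Position 2: "ba" => no
  Position 3: "ab" => no
  Position 4: "ba" => no
  Position 5: "ab" => no
  Position 6: "bb" => no
  Position 7: "bc" => no
  Position 8: "cb" => MATCH
  Position 9: "bc" => no
  Position 10: "cc" => no
  Position 11: "cc" => no
Total occurrences: 2

2


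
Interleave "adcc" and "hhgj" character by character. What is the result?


Interleaving "adcc" and "hhgj":
  Position 0: 'a' from first, 'h' from second => "ah"
  Position 1: 'd' from first, 'h' from second => "dh"
  Position 2: 'c' from first, 'g' from second => "cg"
  Position 3: 'c' from first, 'j' from second => "cj"
Result: ahdhcgcj

ahdhcgcj


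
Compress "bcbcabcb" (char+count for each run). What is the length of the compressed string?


Input: bcbcabcb
Runs:
  'b' x 1 => "b1"
  'c' x 1 => "c1"
  'b' x 1 => "b1"
  'c' x 1 => "c1"
  'a' x 1 => "a1"
  'b' x 1 => "b1"
  'c' x 1 => "c1"
  'b' x 1 => "b1"
Compressed: "b1c1b1c1a1b1c1b1"
Compressed length: 16

16


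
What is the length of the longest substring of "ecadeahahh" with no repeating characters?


Input: "ecadeahahh"
Sliding window (track last position of each char):
  Position 0 ('e'): window [0,0] length 1 -- new best
  Position 1 ('c'): window [0,1] length 2 -- new best
  Position 2 ('a'): window [0,2] length 3 -- new best
  Position 3 ('d'): window [0,3] length 4 -- new best
  Position 4 ('e'): repeat (last at 0), move window start to 1
  Position 4 ('e'): window [1,4] length 4
  Position 5 ('a'): repeat (last at 2), move window start to 3
  Position 5 ('a'): window [3,5] length 3
  Position 6 ('h'): window [3,6] length 4
  Position 7 ('a'): repeat (last at 5), move window start to 6
  Position 7 ('a'): window [6,7] length 2
  Position 8 ('h'): repeat (last at 6), move window start to 7
  Position 8 ('h'): window [7,8] length 2
  Position 9 ('h'): repeat (last at 8), move window start to 9
  Position 9 ('h'): window [9,9] length 1
Longest substring with no repeats: "ecad" with length 4

4


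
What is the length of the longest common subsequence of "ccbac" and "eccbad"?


LCS of "ccbac" and "eccbad"
DP table:
           e    c    c    b    a    d
      0    0    0    0    0    0    0
  c   0    0    1    1    1    1    1
  c   0    0    1    2    2    2    2
  b   0    0    1    2    3    3    3
  a   0    0    1    2    3    4    4
  c   0    0    1    2    3    4    4
LCS length = dp[5][6] = 4

4


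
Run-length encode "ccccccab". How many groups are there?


Input: ccccccab
Scanning for consecutive runs:
  Group 1: 'c' x 6 (positions 0-5)
  Group 2: 'a' x 1 (positions 6-6)
  Group 3: 'b' x 1 (positions 7-7)
Total groups: 3

3


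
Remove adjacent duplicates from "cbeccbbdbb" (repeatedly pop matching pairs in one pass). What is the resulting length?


Input: cbeccbbdbb
Stack-based adjacent duplicate removal:
  Read 'c': push. Stack: c
  Read 'b': push. Stack: cb
  Read 'e': push. Stack: cbe
  Read 'c': push. Stack: cbec
  Read 'c': matches stack top 'c' => pop. Stack: cbe
  Read 'b': push. Stack: cbeb
  Read 'b': matches stack top 'b' => pop. Stack: cbe
  Read 'd': push. Stack: cbed
  Read 'b': push. Stack: cbedb
  Read 'b': matches stack top 'b' => pop. Stack: cbed
Final stack: "cbed" (length 4)

4


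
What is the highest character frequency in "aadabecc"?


Input: aadabecc
Character counts:
  'a': 3
  'b': 1
  'c': 2
  'd': 1
  'e': 1
Maximum frequency: 3

3


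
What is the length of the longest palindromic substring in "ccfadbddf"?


Input: "ccfadbddf"
Checking substrings for palindromes:
  [4:7] "dbd" (len 3) => palindrome
  [0:2] "cc" (len 2) => palindrome
  [6:8] "dd" (len 2) => palindrome
Longest palindromic substring: "dbd" with length 3

3


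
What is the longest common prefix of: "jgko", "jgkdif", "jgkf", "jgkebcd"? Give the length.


Words: jgko, jgkdif, jgkf, jgkebcd
  Position 0: all 'j' => match
  Position 1: all 'g' => match
  Position 2: all 'k' => match
  Position 3: ('o', 'd', 'f', 'e') => mismatch, stop
LCP = "jgk" (length 3)

3


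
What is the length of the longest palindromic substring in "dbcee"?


Input: "dbcee"
Checking substrings for palindromes:
  [3:5] "ee" (len 2) => palindrome
Longest palindromic substring: "ee" with length 2

2


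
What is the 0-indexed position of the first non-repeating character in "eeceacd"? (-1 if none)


Input: eeceacd
Character frequencies:
  'a': 1
  'c': 2
  'd': 1
  'e': 3
Scanning left to right for freq == 1:
  Position 0 ('e'): freq=3, skip
  Position 1 ('e'): freq=3, skip
  Position 2 ('c'): freq=2, skip
  Position 3 ('e'): freq=3, skip
  Position 4 ('a'): unique! => answer = 4

4


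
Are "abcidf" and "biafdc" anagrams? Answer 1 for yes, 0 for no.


Strings: "abcidf", "biafdc"
Sorted first:  abcdfi
Sorted second: abcdfi
Sorted forms match => anagrams

1


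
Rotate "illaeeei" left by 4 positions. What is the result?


Input: "illaeeei", rotate left by 4
First 4 characters: "illa"
Remaining characters: "eeei"
Concatenate remaining + first: "eeei" + "illa" = "eeeiilla"

eeeiilla


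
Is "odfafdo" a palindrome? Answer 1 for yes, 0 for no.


Input: odfafdo
Reversed: odfafdo
  Compare pos 0 ('o') with pos 6 ('o'): match
  Compare pos 1 ('d') with pos 5 ('d'): match
  Compare pos 2 ('f') with pos 4 ('f'): match
Result: palindrome

1


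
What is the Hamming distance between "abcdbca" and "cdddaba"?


Comparing "abcdbca" and "cdddaba" position by position:
  Position 0: 'a' vs 'c' => differ
  Position 1: 'b' vs 'd' => differ
  Position 2: 'c' vs 'd' => differ
  Position 3: 'd' vs 'd' => same
  Position 4: 'b' vs 'a' => differ
  Position 5: 'c' vs 'b' => differ
  Position 6: 'a' vs 'a' => same
Total differences (Hamming distance): 5

5


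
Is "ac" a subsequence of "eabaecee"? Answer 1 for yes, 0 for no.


Check if "ac" is a subsequence of "eabaecee"
Greedy scan:
  Position 0 ('e'): no match needed
  Position 1 ('a'): matches sub[0] = 'a'
  Position 2 ('b'): no match needed
  Position 3 ('a'): no match needed
  Position 4 ('e'): no match needed
  Position 5 ('c'): matches sub[1] = 'c'
  Position 6 ('e'): no match needed
  Position 7 ('e'): no match needed
All 2 characters matched => is a subsequence

1


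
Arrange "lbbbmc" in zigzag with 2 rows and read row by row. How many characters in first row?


Zigzag "lbbbmc" into 2 rows:
Placing characters:
  'l' => row 0
  'b' => row 1
  'b' => row 0
  'b' => row 1
  'm' => row 0
  'c' => row 1
Rows:
  Row 0: "lbm"
  Row 1: "bbc"
First row length: 3

3


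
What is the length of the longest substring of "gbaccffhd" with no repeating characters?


Input: "gbaccffhd"
Sliding window (track last position of each char):
  Position 0 ('g'): window [0,0] length 1 -- new best
  Position 1 ('b'): window [0,1] length 2 -- new best
  Position 2 ('a'): window [0,2] length 3 -- new best
  Position 3 ('c'): window [0,3] length 4 -- new best
  Position 4 ('c'): repeat (last at 3), move window start to 4
  Position 4 ('c'): window [4,4] length 1
  Position 5 ('f'): window [4,5] length 2
  Position 6 ('f'): repeat (last at 5), move window start to 6
  Position 6 ('f'): window [6,6] length 1
  Position 7 ('h'): window [6,7] length 2
  Position 8 ('d'): window [6,8] length 3
Longest substring with no repeats: "gbac" with length 4

4


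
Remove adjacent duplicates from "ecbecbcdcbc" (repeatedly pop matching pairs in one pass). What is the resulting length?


Input: ecbecbcdcbc
Stack-based adjacent duplicate removal:
  Read 'e': push. Stack: e
  Read 'c': push. Stack: ec
  Read 'b': push. Stack: ecb
  Read 'e': push. Stack: ecbe
  Read 'c': push. Stack: ecbec
  Read 'b': push. Stack: ecbecb
  Read 'c': push. Stack: ecbecbc
  Read 'd': push. Stack: ecbecbcd
  Read 'c': push. Stack: ecbecbcdc
  Read 'b': push. Stack: ecbecbcdcb
  Read 'c': push. Stack: ecbecbcdcbc
Final stack: "ecbecbcdcbc" (length 11)

11


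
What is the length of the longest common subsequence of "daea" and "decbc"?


LCS of "daea" and "decbc"
DP table:
           d    e    c    b    c
      0    0    0    0    0    0
  d   0    1    1    1    1    1
  a   0    1    1    1    1    1
  e   0    1    2    2    2    2
  a   0    1    2    2    2    2
LCS length = dp[4][5] = 2

2


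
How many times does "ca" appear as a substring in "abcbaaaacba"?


Searching for "ca" in "abcbaaaacba"
Scanning each position:
  Position 0: "ab" => no
  Position 1: "bc" => no
  Position 2: "cb" => no
  Position 3: "ba" => no
  Position 4: "aa" => no
  Position 5: "aa" => no
  Position 6: "aa" => no
  Position 7: "ac" => no
  Position 8: "cb" => no
  Position 9: "ba" => no
Total occurrences: 0

0
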